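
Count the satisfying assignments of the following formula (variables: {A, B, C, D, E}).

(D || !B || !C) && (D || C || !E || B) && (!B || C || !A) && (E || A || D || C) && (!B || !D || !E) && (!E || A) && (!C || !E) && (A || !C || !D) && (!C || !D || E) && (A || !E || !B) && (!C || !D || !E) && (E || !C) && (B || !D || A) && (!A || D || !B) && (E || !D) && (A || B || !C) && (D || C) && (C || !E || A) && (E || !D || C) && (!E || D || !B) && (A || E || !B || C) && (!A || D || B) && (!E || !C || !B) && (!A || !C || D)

There are 2^5 = 32 truth assignments over (A, B, C, D, E).
Split on E. With E = true, the clauses containing E are satisfied and !E drops from the rest; 1 of the 2^4 = 16 assignments to the other variables satisfy what remains.
With E = false, by the same count on the reduced clause set, 0 assignments work.
Total: 1 + 0 = 1.

1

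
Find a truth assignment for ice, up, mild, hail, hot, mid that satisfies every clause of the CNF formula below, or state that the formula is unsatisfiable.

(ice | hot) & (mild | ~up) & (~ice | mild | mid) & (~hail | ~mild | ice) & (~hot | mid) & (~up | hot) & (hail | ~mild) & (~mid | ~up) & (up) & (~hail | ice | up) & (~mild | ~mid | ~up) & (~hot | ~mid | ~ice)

UNSATISFIABLE

(up) alone gives up = 1.
(mild) alone gives mild = 1.
(hot) alone gives hot = 1.
(mid) alone gives mid = 1.
Now (~mid) is unsatisfied and unit — conflict.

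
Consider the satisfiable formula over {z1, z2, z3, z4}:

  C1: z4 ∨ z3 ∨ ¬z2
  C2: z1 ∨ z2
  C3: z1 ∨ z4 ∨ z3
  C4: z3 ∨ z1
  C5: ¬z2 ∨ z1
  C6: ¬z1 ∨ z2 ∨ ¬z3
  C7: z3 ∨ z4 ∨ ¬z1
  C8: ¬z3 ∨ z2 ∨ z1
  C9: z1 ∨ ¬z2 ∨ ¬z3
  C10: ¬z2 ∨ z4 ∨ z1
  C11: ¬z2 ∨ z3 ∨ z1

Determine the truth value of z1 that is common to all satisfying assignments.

Suppose z1 = False.
Unit clause (z2) forces z2 = True.
But (¬z2) is also a unit clause — contradiction.
So every satisfying assignment has z1 = True.

True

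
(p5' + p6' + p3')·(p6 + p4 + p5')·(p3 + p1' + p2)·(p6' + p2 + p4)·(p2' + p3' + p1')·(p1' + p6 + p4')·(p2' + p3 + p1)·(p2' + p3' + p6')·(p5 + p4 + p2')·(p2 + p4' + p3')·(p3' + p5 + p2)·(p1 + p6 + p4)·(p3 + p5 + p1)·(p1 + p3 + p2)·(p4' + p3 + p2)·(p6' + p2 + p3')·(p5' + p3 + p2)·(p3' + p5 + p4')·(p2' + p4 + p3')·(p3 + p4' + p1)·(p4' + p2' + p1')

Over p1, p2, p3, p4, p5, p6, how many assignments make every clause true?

There are 2^6 = 64 truth assignments over (p1, p2, p3, p4, p5, p6).
Split on p6. With p6 = 1, the clauses containing p6 are satisfied and p6' drops from the rest; 1 of the 2^5 = 32 assignments to the other variables satisfy what remains.
With p6 = 0, by the same count on the reduced clause set, 1 assignment works.
Total: 1 + 1 = 2.

2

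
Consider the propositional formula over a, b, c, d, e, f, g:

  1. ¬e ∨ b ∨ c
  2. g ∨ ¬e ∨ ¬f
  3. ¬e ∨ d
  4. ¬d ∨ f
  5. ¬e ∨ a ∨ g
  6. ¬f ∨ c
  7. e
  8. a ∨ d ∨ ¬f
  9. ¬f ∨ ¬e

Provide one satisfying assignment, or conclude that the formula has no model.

Unit clause (e) forces e = True.
Unit clause (d) forces d = True.
Unit clause (f) forces f = True.
Now (¬f) is unsatisfied and unit — conflict.

UNSATISFIABLE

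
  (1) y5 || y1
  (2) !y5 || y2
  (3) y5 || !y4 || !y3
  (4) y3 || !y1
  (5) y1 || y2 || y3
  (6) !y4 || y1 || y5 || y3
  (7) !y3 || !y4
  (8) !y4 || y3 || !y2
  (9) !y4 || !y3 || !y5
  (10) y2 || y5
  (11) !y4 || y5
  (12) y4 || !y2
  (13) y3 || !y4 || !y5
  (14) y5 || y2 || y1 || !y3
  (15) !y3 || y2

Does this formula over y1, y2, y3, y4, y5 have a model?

Try y5 = true.
(y2) alone gives y2 = true.
(y4) alone gives y4 = true.
(!y3) alone gives y3 = false.
That conflicts with the unit clause (y3).
So y5 must be the other value — set y5 = false.
(y1) alone gives y1 = true.
(y3) alone gives y3 = true.
(!y4) alone gives y4 = false.
(y2) alone gives y2 = true.
That conflicts with the unit clause (!y2).
Neither y5 = true nor y5 = false works.
No assignment satisfies every clause.

No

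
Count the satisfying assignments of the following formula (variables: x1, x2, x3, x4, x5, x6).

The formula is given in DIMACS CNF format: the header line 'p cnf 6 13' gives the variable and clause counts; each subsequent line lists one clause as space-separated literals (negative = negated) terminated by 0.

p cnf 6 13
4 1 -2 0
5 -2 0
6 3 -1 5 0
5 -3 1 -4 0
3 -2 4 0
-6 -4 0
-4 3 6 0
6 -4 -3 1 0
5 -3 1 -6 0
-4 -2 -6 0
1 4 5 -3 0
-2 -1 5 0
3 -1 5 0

There are 2^6 = 64 truth assignments over (x1, x2, x3, x4, x5, x6).
Split on x3. With x3 = True, the clauses containing x3 are satisfied and ¬x3 drops from the rest; 11 of the 2^5 = 32 assignments to the other variables satisfy what remains.
With x3 = False, by the same count on the reduced clause set, 6 assignments work.
(One model: x1=F, x2=F, x3=F, x4=F, x5=F, x6=F.)
Total: 11 + 6 = 17.

17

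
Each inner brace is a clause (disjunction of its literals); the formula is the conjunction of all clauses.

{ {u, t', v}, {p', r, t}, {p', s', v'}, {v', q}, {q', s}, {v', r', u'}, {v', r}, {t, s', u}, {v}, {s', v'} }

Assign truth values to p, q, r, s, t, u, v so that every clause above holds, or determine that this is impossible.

UNSATISFIABLE

From the singleton clause (v), v = 1.
From the singleton clause (q), q = 1.
From the singleton clause (s), s = 1.
But (s') is also a unit clause — contradiction.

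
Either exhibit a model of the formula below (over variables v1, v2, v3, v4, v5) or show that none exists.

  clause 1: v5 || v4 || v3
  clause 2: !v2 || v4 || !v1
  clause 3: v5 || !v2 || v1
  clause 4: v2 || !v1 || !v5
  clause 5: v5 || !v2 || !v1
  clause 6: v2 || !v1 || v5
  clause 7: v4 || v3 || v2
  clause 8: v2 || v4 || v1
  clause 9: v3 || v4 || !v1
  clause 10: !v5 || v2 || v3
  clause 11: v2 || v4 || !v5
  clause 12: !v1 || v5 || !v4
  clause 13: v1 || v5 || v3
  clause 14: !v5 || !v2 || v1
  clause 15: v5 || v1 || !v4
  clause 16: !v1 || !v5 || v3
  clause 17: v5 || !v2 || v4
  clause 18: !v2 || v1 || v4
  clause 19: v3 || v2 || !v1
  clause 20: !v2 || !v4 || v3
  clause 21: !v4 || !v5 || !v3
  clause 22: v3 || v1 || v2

Try v5 = true.
Try v2 = true.
From the singleton clause (v1), v1 = true.
From the singleton clause (v4), v4 = true.
From the singleton clause (v3), v3 = true.
Now (!v3) is unsatisfied and unit — conflict.
Undo v2 and try v2 = false.
From the singleton clause (!v1), v1 = false.
From the singleton clause (v4), v4 = true.
From the singleton clause (v3), v3 = true.
Now (!v3) is unsatisfied and unit — conflict.
Both values of v2 lead to a conflict.
Undo v5 and try v5 = false.
Try v4 = true.
From the singleton clause (!v1), v1 = false.
Now (v1) is unsatisfied and unit — conflict.
Undo v4 and try v4 = false.
From the singleton clause (v3), v3 = true.
From the singleton clause (!v2), v2 = false.
From the singleton clause (!v1), v1 = false.
Now (v1) is unsatisfied and unit — conflict.
Both values of v4 lead to a conflict.
Both values of v5 lead to a conflict.

UNSATISFIABLE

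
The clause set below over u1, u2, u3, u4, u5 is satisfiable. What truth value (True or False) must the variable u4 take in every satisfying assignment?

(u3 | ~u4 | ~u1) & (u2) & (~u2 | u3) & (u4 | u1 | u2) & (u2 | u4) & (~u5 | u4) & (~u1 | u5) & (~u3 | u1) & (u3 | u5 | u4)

Suppose u4 = 0.
Unit clause (u2) forces u2 = 1.
Unit clause (u3) forces u3 = 1.
Unit clause (~u5) forces u5 = 0.
Unit clause (~u1) forces u1 = 0.
But (u1) is also a unit clause — contradiction.
So every satisfying assignment has u4 = True.

True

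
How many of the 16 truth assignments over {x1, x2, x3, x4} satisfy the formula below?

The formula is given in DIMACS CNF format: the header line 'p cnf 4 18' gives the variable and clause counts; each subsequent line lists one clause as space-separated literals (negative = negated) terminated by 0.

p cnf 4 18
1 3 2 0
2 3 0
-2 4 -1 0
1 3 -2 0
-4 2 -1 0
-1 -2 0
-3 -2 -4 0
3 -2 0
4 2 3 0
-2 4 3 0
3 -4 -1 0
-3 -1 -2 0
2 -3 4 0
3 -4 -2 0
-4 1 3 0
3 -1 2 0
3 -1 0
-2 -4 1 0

There are 2^4 = 16 truth assignments over (x1, x2, x3, x4).
Check each against the 18 clauses (columns in the order x1, x2, x3, x4):
  F F F F  ✗ fails (x1 ∨ x3 ∨ x2)
  F F F T  ✗ fails (x1 ∨ x3 ∨ x2)
  F F T F  ✗ fails (x2 ∨ ¬x3 ∨ x4)
  F F T T  ✓ satisfies all
  F T F F  ✗ fails (x1 ∨ x3 ∨ ¬x2)
  F T F T  ✗ fails (x1 ∨ x3 ∨ ¬x2)
  F T T F  ✓ satisfies all
  F T T T  ✗ fails (¬x3 ∨ ¬x2 ∨ ¬x4)
  T F F F  ✗ fails (x2 ∨ x3)
  T F F T  ✗ fails (x2 ∨ x3)
  T F T F  ✗ fails (x2 ∨ ¬x3 ∨ x4)
  T F T T  ✗ fails (¬x4 ∨ x2 ∨ ¬x1)
  T T F F  ✗ fails (¬x2 ∨ x4 ∨ ¬x1)
  T T F T  ✗ fails (¬x1 ∨ ¬x2)
  T T T F  ✗ fails (¬x2 ∨ x4 ∨ ¬x1)
  T T T T  ✗ fails (¬x1 ∨ ¬x2)
2 of the 16 rows are models.

2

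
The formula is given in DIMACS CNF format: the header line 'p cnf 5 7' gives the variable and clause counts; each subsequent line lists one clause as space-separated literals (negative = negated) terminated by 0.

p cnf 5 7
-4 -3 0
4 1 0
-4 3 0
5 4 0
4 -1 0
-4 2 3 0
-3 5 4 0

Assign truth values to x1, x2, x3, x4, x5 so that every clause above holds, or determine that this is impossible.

UNSATISFIABLE

Suppose x4 = False.
Unit clause (x1) forces x1 = True.
That conflicts with the unit clause (¬x1).
So x4 must be the other value — set x4 = True.
Unit clause (¬x3) forces x3 = False.
That conflicts with the unit clause (x3).
Either choice for x4 ends in contradiction.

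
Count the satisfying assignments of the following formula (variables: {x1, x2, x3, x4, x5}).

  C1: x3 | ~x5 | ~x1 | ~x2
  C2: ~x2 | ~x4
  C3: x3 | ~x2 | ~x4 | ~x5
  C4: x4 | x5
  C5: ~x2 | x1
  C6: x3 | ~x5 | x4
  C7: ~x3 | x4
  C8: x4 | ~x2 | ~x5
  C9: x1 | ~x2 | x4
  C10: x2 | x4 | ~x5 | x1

There are 2^5 = 32 truth assignments over (x1, x2, x3, x4, x5).
Split on x3. With x3 = 1, the clauses containing x3 are satisfied and ~x3 drops from the rest; 4 of the 2^4 = 16 assignments to the other variables satisfy what remains.
With x3 = 0, by the same count on the reduced clause set, 4 assignments work.
Total: 4 + 4 = 8.

8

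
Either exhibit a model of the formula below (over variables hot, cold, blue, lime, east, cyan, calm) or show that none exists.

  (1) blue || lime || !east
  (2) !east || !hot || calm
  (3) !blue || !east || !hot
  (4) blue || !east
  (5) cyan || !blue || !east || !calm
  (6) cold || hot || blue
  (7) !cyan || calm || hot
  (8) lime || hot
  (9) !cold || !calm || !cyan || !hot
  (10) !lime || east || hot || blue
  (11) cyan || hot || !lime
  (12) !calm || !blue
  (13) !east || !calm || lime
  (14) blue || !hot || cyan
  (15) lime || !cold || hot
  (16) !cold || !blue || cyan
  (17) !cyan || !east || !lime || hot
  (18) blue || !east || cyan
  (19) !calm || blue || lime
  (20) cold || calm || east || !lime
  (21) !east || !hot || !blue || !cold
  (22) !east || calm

hot=true, cold=false, blue=false, lime=false, east=false, cyan=true, calm=false

Branch on blue: set blue = false.
Unit clause (!east) forces east = false.
Branch on cold: set cold = false.
Unit clause (hot) forces hot = true.
Unit clause (cyan) forces cyan = true.
Branch on calm: set calm = false.
Unit clause (!lime) forces lime = false.
All clauses are satisfied.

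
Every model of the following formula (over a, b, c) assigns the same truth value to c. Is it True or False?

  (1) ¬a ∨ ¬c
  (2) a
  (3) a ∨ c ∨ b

False

Suppose c = True.
(¬a) alone gives a = False.
That conflicts with the unit clause (a).
So every satisfying assignment has c = False.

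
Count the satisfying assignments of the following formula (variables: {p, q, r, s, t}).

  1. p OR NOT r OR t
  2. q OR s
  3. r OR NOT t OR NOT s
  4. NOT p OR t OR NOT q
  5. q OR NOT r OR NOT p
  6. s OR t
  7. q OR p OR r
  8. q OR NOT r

8

There are 2^5 = 32 truth assignments over (p, q, r, s, t).
Split on s. With s = true, the clauses containing s are satisfied and NOT s drops from the rest; 4 of the 2^4 = 16 assignments to the other variables satisfy what remains.
With s = false, by the same count on the reduced clause set, 4 assignments work.
(One model: p=F, q=T, r=F, s=F, t=T.)
Total: 4 + 4 = 8.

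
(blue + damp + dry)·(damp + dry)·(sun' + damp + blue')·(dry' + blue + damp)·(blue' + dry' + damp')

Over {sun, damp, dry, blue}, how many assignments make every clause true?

7

There are 2^4 = 16 truth assignments over (sun, damp, dry, blue).
Split on dry. With dry = 1, the clauses containing dry are satisfied and dry' drops from the rest; 3 of the 2^3 = 8 assignments to the other variables satisfy what remains.
With dry = 0, by the same count on the reduced clause set, 4 assignments work.
Total: 3 + 4 = 7.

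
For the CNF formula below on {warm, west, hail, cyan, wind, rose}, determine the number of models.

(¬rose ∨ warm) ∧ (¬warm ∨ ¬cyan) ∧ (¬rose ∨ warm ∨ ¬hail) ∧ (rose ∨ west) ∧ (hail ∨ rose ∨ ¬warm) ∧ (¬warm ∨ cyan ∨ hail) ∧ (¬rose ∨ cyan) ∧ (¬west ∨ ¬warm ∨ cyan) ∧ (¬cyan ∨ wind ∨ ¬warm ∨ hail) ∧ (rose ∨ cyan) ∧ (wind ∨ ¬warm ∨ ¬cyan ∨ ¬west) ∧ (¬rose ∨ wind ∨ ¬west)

There are 2^6 = 64 truth assignments over (warm, west, hail, cyan, wind, rose).
Split on rose. With rose = True, the clauses containing rose are satisfied and ¬rose drops from the rest; 0 of the 2^5 = 32 assignments to the other variables satisfy what remains.
With rose = False, by the same count on the reduced clause set, 4 assignments work.
(One model: warm=F, west=T, hail=F, cyan=T, wind=F, rose=F.)
Total: 0 + 4 = 4.

4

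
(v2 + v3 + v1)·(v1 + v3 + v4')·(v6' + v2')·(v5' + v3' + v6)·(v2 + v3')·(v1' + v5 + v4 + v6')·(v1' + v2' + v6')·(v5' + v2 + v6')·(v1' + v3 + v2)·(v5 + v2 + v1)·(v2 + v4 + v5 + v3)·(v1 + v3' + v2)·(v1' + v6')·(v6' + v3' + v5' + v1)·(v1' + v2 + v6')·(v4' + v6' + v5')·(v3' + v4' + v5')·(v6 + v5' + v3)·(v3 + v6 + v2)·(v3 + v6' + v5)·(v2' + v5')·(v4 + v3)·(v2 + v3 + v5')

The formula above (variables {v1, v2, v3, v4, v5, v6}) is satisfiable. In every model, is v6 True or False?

False

Suppose v6 = 1.
The clause (v2') is unit, so v2 = 0.
The clause (v3') is unit, so v3 = 0.
The clause (v1) is unit, so v1 = 1.
But (v1') is also a unit clause — contradiction.
So every satisfying assignment has v6 = False.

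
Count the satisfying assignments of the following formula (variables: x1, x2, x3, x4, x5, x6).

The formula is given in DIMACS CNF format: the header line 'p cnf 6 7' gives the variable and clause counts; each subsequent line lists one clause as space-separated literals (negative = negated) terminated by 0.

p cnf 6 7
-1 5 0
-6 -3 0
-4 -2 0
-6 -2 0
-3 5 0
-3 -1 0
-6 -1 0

There are 2^6 = 64 truth assignments over (x1, x2, x3, x4, x5, x6).
Split on x4. With x4 = True, the clauses containing x4 are satisfied and ¬x4 drops from the rest; 6 of the 2^5 = 32 assignments to the other variables satisfy what remains.
With x4 = False, by the same count on the reduced clause set, 10 assignments work.
Total: 6 + 10 = 16.

16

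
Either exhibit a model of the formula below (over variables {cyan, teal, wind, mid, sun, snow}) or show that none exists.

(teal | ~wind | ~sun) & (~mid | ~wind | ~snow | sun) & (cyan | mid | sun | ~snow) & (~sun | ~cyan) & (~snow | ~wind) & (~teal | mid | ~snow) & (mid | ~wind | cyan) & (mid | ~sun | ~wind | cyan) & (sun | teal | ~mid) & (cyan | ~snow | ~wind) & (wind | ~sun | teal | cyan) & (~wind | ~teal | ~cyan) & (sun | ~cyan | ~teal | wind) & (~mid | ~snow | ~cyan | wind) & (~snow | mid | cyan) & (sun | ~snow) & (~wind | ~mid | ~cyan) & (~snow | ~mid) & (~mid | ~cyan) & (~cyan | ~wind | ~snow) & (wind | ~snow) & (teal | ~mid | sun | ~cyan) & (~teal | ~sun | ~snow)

cyan ↦ 0; teal ↦ 1; wind ↦ 1; mid ↦ 1; sun ↦ 1; snow ↦ 0

Try sun = 1.
Unit clause (~cyan) forces cyan = 0.
Try teal = 1.
Unit clause (~snow) forces snow = 0.
Try mid = 1.
Every clause is now satisfied; wind is unconstrained.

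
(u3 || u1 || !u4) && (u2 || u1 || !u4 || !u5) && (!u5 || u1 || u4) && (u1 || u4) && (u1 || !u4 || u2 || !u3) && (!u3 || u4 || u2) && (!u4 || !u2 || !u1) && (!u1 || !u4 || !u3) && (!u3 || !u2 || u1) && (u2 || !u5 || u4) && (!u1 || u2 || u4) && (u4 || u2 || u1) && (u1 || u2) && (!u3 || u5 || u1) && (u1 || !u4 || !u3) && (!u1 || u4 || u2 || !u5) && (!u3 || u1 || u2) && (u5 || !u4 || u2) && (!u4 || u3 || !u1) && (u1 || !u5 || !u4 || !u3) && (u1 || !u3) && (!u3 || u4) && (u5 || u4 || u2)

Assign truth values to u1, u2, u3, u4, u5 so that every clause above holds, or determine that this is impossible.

Case u1 = true:
Case u4 = false:
From the singleton clause (u2), u2 = true.
From the singleton clause (!u3), u3 = false.
Every clause is now satisfied; u5 is unconstrained.

u1 ↦ true, u2 ↦ true, u3 ↦ false, u4 ↦ false, u5 ↦ true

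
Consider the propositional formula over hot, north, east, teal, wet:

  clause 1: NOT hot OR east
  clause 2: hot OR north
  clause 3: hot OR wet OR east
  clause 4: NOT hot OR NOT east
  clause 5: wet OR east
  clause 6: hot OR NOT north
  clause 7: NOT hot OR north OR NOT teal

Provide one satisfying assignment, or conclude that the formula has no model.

UNSATISFIABLE

Suppose hot = false.
Unit clause (north) forces north = true.
But (NOT north) is also a unit clause — contradiction.
Undo hot and try hot = true.
Unit clause (east) forces east = true.
But (NOT east) is also a unit clause — contradiction.
Both values of hot lead to a conflict.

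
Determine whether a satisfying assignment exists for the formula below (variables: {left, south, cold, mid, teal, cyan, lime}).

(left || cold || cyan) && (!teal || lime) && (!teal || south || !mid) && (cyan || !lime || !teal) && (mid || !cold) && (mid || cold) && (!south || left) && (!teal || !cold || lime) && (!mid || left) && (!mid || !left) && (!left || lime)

No, unsatisfiable

Branch on teal: set teal = false.
Branch on mid: set mid = true.
The clause (left) is unit, so left = true.
That conflicts with the unit clause (!left).
That branch fails; take mid = false instead.
The clause (!cold) is unit, so cold = false.
That conflicts with the unit clause (cold).
Either choice for mid ends in contradiction.
That branch fails; take teal = true instead.
The clause (lime) is unit, so lime = true.
The clause (cyan) is unit, so cyan = true.
Branch on south: set south = true.
The clause (left) is unit, so left = true.
The clause (!mid) is unit, so mid = false.
The clause (!cold) is unit, so cold = false.
That conflicts with the unit clause (cold).
That branch fails; take south = false instead.
The clause (!mid) is unit, so mid = false.
The clause (!cold) is unit, so cold = false.
That conflicts with the unit clause (cold).
Either choice for south ends in contradiction.
Either choice for teal ends in contradiction.
No assignment satisfies every clause.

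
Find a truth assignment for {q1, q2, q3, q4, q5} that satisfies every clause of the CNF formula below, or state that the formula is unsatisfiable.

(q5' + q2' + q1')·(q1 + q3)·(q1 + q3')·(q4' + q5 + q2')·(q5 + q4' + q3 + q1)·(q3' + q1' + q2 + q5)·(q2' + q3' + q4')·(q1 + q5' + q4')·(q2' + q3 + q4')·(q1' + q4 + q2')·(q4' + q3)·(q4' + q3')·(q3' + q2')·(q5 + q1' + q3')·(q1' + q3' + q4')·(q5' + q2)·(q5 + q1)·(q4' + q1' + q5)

Branch on q1: set q1 = 1.
Branch on q5: set q5 = 0.
Unit clause (q3') forces q3 = 0.
Unit clause (q4') forces q4 = 0.
Unit clause (q2') forces q2 = 0.
This assignment satisfies each clause.

q1 ↦ 1, q2 ↦ 0, q3 ↦ 0, q4 ↦ 0, q5 ↦ 0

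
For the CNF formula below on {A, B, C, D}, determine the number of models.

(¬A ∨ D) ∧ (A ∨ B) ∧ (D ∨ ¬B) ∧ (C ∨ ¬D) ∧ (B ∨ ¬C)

There are 2^4 = 16 truth assignments over (A, B, C, D).
Check each against the 5 clauses (columns in the order A, B, C, D):
  F F F F  ✗ fails (A ∨ B)
  F F F T  ✗ fails (A ∨ B)
  F F T F  ✗ fails (A ∨ B)
  F F T T  ✗ fails (A ∨ B)
  F T F F  ✗ fails (D ∨ ¬B)
  F T F T  ✗ fails (C ∨ ¬D)
  F T T F  ✗ fails (D ∨ ¬B)
  F T T T  ✓ satisfies all
  T F F F  ✗ fails (¬A ∨ D)
  T F F T  ✗ fails (C ∨ ¬D)
  T F T F  ✗ fails (¬A ∨ D)
  T F T T  ✗ fails (B ∨ ¬C)
  T T F F  ✗ fails (¬A ∨ D)
  T T F T  ✗ fails (C ∨ ¬D)
  T T T F  ✗ fails (¬A ∨ D)
  T T T T  ✓ satisfies all
2 of the 16 rows are models.

2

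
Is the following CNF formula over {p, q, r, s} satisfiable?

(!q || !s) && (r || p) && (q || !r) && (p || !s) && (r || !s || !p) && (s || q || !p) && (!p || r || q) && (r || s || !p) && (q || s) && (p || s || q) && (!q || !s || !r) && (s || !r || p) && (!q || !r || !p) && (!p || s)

Try q = false.
From the singleton clause (!r), r = false.
From the singleton clause (p), p = true.
Now (!p) is unsatisfied and unit — conflict.
That branch fails; take q = true instead.
From the singleton clause (!s), s = false.
From the singleton clause (!p), p = false.
From the singleton clause (r), r = true.
Now (!r) is unsatisfied and unit — conflict.
Neither q = true nor q = false works.
No assignment satisfies every clause.

No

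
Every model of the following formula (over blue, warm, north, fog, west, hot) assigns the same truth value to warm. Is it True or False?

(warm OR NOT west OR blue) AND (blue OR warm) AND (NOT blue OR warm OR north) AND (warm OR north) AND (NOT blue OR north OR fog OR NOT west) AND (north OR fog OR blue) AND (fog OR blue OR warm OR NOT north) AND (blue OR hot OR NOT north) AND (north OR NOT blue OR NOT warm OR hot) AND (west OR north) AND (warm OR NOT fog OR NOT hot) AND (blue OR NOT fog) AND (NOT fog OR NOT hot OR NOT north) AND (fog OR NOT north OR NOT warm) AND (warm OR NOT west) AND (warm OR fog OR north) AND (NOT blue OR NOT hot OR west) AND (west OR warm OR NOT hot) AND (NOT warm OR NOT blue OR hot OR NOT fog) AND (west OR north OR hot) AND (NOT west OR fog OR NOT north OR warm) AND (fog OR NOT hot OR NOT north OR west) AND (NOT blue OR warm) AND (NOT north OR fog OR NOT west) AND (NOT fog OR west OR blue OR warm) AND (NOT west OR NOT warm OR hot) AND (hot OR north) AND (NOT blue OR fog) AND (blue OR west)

Suppose warm = false.
(blue) alone gives blue = true.
Now (NOT blue) is unsatisfied and unit — conflict.
So every satisfying assignment has warm = True.

True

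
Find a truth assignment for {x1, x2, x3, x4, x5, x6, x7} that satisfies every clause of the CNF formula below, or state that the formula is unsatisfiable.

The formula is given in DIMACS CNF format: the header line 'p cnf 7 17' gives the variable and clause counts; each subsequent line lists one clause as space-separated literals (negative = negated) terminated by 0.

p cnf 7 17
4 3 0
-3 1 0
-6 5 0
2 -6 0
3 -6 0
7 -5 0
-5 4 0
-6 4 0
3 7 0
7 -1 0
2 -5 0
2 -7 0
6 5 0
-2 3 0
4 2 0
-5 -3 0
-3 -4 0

Branch on x4: set x4 = True.
The clause (¬x3) is unit, so x3 = False.
The clause (¬x6) is unit, so x6 = False.
The clause (x7) is unit, so x7 = True.
The clause (x2) is unit, so x2 = True.
But (¬x2) is also a unit clause — contradiction.
So x4 must be the other value — set x4 = False.
The clause (x3) is unit, so x3 = True.
The clause (x1) is unit, so x1 = True.
The clause (¬x5) is unit, so x5 = False.
The clause (¬x6) is unit, so x6 = False.
But (x6) is also a unit clause — contradiction.
Either choice for x4 ends in contradiction.

UNSATISFIABLE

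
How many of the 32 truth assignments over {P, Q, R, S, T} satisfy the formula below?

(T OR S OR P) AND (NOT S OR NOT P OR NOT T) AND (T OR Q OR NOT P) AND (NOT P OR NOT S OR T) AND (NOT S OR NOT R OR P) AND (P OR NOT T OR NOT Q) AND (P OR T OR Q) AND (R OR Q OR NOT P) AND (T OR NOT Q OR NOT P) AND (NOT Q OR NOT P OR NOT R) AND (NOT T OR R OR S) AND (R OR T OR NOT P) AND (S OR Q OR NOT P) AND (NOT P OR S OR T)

3

There are 2^5 = 32 truth assignments over (P, Q, R, S, T).
Split on Q. With Q = true, the clauses containing Q are satisfied and NOT Q drops from the rest; 1 of the 2^4 = 16 assignments to the other variables satisfy what remains.
With Q = false, by the same count on the reduced clause set, 2 assignments work.
Total: 1 + 2 = 3.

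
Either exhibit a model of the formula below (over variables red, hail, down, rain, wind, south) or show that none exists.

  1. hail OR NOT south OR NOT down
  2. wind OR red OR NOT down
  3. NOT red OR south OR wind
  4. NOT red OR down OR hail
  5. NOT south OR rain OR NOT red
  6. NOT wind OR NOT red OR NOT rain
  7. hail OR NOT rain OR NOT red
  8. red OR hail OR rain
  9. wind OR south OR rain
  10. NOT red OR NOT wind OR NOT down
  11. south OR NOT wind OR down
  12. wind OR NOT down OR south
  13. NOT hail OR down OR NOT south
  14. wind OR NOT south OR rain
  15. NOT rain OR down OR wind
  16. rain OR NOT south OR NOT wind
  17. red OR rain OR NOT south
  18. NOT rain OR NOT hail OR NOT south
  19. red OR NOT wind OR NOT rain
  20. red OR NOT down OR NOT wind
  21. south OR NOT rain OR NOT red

Case hail = true:
Case down = true:
Case wind = true:
Unit clause (NOT red) forces red = false.
Now (red) is unsatisfied and unit — conflict.
Backtrack on wind: now try wind = false.
Unit clause (red) forces red = true.
Unit clause (south) forces south = true.
Unit clause (rain) forces rain = true.
Now (NOT rain) is unsatisfied and unit — conflict.
Either choice for wind ends in contradiction.
Backtrack on down: now try down = false.
Unit clause (NOT south) forces south = false.
Unit clause (NOT wind) forces wind = false.
Unit clause (NOT red) forces red = false.
Unit clause (rain) forces rain = true.
Now (NOT rain) is unsatisfied and unit — conflict.
Either choice for down ends in contradiction.
Backtrack on hail: now try hail = false.
Case south = false:
Case red = false:
Unit clause (rain) forces rain = true.
Unit clause (NOT wind) forces wind = false.
Unit clause (NOT down) forces down = false.
Now (down) is unsatisfied and unit — conflict.
Backtrack on red: now try red = true.
Unit clause (wind) forces wind = true.
Unit clause (down) forces down = true.
Now (NOT down) is unsatisfied and unit — conflict.
Either choice for red ends in contradiction.
Backtrack on south: now try south = true.
Unit clause (NOT down) forces down = false.
Unit clause (NOT red) forces red = false.
Unit clause (rain) forces rain = true.
Unit clause (wind) forces wind = true.
Now (NOT wind) is unsatisfied and unit — conflict.
Either choice for south ends in contradiction.
Either choice for hail ends in contradiction.

UNSATISFIABLE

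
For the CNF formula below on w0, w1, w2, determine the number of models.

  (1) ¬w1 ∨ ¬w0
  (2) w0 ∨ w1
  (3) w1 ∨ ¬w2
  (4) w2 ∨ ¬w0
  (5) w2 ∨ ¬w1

There are 2^3 = 8 truth assignments over (w0, w1, w2).
Split on w1. With w1 = True, the clauses containing w1 are satisfied and ¬w1 drops from the rest; 1 of the 2^2 = 4 assignments to the other variables satisfy what remains.
With w1 = False, by the same count on the reduced clause set, 0 assignments work.
Total: 1 + 0 = 1.

1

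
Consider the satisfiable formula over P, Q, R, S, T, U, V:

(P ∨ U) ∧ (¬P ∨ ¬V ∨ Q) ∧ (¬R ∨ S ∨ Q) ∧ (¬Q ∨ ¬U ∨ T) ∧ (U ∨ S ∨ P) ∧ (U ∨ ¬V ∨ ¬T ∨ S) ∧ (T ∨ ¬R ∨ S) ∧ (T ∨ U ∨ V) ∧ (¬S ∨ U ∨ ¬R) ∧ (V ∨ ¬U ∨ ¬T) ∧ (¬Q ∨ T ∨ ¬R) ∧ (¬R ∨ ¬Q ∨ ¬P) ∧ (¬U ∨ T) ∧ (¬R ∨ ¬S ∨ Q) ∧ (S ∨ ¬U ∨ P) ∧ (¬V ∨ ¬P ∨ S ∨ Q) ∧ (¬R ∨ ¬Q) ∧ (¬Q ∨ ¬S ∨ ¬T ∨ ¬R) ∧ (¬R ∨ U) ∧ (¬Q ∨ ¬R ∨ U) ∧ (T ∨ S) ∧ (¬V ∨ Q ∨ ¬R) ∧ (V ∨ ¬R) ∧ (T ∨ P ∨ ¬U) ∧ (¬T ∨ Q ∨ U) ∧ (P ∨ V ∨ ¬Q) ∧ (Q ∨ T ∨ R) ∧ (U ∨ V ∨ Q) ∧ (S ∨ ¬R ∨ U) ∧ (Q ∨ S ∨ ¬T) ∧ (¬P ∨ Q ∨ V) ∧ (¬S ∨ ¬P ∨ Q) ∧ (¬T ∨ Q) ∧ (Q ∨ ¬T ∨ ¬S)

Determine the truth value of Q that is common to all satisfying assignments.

Suppose Q = False.
From the singleton clause (¬T), T = False.
From the singleton clause (¬U), U = False.
From the singleton clause (P), P = True.
From the singleton clause (¬V), V = False.
But (V) is also a unit clause — contradiction.
So every satisfying assignment has Q = True.

True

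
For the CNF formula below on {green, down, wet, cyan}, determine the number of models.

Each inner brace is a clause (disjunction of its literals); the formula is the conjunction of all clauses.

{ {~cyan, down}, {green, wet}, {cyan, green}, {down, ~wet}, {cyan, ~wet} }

5

There are 2^4 = 16 truth assignments over (green, down, wet, cyan).
Check each against the 5 clauses (columns in the order green, down, wet, cyan):
  F F F F  ✗ fails (green | wet)
  F F F T  ✗ fails (~cyan | down)
  F F T F  ✗ fails (cyan | green)
  F F T T  ✗ fails (~cyan | down)
  F T F F  ✗ fails (green | wet)
  F T F T  ✗ fails (green | wet)
  F T T F  ✗ fails (cyan | green)
  F T T T  ✓ satisfies all
  T F F F  ✓ satisfies all
  T F F T  ✗ fails (~cyan | down)
  T F T F  ✗ fails (down | ~wet)
  T F T T  ✗ fails (~cyan | down)
  T T F F  ✓ satisfies all
  T T F T  ✓ satisfies all
  T T T F  ✗ fails (cyan | ~wet)
  T T T T  ✓ satisfies all
5 of the 16 rows are models.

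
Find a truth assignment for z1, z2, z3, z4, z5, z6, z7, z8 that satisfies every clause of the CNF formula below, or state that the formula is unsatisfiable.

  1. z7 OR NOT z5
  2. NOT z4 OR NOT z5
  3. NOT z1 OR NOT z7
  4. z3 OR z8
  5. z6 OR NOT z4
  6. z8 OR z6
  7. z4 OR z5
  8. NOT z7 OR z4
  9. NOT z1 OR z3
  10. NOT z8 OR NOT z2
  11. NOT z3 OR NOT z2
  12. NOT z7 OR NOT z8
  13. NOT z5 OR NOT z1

z1=false, z2=false, z3=true, z4=true, z5=false, z6=true, z7=true, z8=false

Try z7 = true.
(NOT z1) alone gives z1 = false.
(z4) alone gives z4 = true.
(NOT z5) alone gives z5 = false.
(z6) alone gives z6 = true.
(NOT z8) alone gives z8 = false.
(z3) alone gives z3 = true.
(NOT z2) alone gives z2 = false.
This assignment satisfies each clause.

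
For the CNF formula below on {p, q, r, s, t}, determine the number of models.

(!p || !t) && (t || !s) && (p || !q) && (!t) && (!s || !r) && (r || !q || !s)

6

There are 2^5 = 32 truth assignments over (p, q, r, s, t).
Split on q. With q = true, the clauses containing q are satisfied and !q drops from the rest; 2 of the 2^4 = 16 assignments to the other variables satisfy what remains.
With q = false, by the same count on the reduced clause set, 4 assignments work.
(One model: p=F, q=F, r=F, s=F, t=F.)
Total: 2 + 4 = 6.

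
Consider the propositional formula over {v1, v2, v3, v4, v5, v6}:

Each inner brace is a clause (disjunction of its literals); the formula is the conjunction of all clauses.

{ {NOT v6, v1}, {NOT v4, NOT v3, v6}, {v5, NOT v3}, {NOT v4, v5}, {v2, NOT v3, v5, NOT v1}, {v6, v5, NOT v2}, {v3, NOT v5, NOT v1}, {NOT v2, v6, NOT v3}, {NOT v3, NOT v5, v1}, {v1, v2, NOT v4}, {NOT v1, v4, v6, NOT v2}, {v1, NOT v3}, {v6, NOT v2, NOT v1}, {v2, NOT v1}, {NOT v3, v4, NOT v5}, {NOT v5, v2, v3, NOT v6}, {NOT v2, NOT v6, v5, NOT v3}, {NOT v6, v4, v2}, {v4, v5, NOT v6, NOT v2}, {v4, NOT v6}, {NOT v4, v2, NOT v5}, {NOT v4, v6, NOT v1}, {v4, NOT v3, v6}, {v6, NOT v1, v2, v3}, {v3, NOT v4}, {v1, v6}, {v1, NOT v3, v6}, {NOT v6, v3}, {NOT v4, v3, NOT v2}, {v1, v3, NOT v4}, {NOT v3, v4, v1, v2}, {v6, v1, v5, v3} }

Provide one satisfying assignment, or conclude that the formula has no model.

Case v6 = true:
Unit clause (v1) forces v1 = true.
Unit clause (v2) forces v2 = true.
Unit clause (v4) forces v4 = true.
Unit clause (v5) forces v5 = true.
Unit clause (v3) forces v3 = true.
This assignment satisfies each clause.

v1: true,  v2: true,  v3: true,  v4: true,  v5: true,  v6: true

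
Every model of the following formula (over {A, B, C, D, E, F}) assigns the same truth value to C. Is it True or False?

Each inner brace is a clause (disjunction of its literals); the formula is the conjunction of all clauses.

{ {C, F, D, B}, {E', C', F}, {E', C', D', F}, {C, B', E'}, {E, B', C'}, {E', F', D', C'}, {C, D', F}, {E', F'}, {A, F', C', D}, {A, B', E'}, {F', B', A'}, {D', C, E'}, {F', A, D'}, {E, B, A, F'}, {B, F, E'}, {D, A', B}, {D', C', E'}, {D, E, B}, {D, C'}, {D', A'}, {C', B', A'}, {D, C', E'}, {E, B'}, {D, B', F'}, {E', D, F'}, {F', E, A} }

Suppose C = 0.
Try B = 0.
Try F = 1.
From the singleton clause (E'), E = 0.
From the singleton clause (A), A = 1.
From the singleton clause (D), D = 1.
But (D') is also a unit clause — contradiction.
That branch fails; take F = 0 instead.
From the singleton clause (D), D = 1.
But (D') is also a unit clause — contradiction.
Both values of F lead to a conflict.
That branch fails; take B = 1 instead.
From the singleton clause (E'), E = 0.
But (E) is also a unit clause — contradiction.
Both values of B lead to a conflict.
So every satisfying assignment has C = True.

True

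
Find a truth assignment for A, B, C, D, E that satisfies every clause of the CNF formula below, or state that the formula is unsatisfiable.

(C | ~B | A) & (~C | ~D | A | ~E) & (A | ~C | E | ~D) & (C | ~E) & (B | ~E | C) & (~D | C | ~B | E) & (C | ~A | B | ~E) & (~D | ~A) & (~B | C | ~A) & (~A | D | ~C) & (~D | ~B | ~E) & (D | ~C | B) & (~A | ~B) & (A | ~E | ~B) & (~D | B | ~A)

A=0,  B=0,  C=0,  D=1,  E=0

Suppose C = 0.
From the singleton clause (~E), E = 0.
Suppose B = 0.
Suppose D = 1.
From the singleton clause (~A), A = 0.
Every clause now holds.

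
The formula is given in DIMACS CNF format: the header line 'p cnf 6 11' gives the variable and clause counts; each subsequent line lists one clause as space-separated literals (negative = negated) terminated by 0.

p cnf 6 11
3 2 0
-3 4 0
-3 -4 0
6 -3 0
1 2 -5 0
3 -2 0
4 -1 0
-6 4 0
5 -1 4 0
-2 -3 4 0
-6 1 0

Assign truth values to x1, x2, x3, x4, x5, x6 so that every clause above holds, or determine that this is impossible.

Suppose x3 = True.
(x4) alone gives x4 = True.
Now (¬x4) is unsatisfied and unit — conflict.
Backtrack on x3: now try x3 = False.
(x2) alone gives x2 = True.
Now (¬x2) is unsatisfied and unit — conflict.
Both values of x3 lead to a conflict.

UNSATISFIABLE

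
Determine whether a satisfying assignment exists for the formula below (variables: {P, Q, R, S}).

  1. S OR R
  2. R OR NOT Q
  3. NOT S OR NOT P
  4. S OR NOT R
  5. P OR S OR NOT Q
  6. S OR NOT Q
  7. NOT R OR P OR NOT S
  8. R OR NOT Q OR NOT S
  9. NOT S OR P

No

Case S = true:
(NOT P) alone gives P = false.
Now (P) is unsatisfied and unit — conflict.
So S must be the other value — set S = false.
(R) alone gives R = true.
Now (NOT R) is unsatisfied and unit — conflict.
Neither S = true nor S = false works.
No assignment satisfies every clause.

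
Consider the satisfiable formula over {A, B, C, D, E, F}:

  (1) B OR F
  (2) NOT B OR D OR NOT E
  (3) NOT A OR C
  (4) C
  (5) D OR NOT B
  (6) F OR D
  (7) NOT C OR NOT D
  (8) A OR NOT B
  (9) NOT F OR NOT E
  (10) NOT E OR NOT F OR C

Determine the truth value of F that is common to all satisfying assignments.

True

Suppose F = false.
(B) alone gives B = true.
(C) alone gives C = true.
(D) alone gives D = true.
Now (NOT D) is unsatisfied and unit — conflict.
So every satisfying assignment has F = True.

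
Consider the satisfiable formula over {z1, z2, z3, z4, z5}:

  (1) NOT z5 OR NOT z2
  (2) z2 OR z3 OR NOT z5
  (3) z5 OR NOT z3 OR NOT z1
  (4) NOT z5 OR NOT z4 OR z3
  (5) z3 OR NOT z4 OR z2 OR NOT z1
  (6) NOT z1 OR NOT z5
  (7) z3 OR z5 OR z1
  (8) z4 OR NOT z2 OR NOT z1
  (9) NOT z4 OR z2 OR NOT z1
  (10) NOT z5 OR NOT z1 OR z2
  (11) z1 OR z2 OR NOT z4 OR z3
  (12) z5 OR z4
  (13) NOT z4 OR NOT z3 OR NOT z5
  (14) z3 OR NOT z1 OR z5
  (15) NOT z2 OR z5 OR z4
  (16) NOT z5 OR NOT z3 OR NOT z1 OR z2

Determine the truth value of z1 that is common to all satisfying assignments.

False

Suppose z1 = true.
The clause (NOT z5) is unit, so z5 = false.
The clause (NOT z3) is unit, so z3 = false.
That conflicts with the unit clause (z3).
So every satisfying assignment has z1 = False.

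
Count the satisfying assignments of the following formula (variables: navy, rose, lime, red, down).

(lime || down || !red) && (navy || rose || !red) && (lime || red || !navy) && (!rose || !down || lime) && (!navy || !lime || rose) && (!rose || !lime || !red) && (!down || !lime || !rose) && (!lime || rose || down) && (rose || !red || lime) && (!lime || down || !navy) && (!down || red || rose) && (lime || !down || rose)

3

There are 2^5 = 32 truth assignments over (navy, rose, lime, red, down).
Split on rose. With rose = true, the clauses containing rose are satisfied and !rose drops from the rest; 2 of the 2^4 = 16 assignments to the other variables satisfy what remains.
With rose = false, by the same count on the reduced clause set, 1 assignment works.
(One model: navy=F, rose=F, lime=F, red=F, down=F.)
Total: 2 + 1 = 3.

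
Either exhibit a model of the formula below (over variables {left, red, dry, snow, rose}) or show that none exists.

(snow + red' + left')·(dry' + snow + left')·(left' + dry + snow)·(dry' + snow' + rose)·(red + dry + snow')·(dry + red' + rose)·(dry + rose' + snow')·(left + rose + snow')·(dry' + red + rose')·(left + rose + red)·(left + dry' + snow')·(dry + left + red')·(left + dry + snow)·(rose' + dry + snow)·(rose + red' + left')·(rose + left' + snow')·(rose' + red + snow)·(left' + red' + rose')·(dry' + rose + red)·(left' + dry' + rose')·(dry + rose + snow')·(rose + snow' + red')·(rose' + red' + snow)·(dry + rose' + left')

Suppose snow = 0.
Suppose red = 1.
The clause (left') is unit, so left = 0.
The clause (dry) is unit, so dry = 1.
The clause (rose') is unit, so rose = 0.
All clauses are satisfied.

left=0; red=1; dry=1; snow=0; rose=0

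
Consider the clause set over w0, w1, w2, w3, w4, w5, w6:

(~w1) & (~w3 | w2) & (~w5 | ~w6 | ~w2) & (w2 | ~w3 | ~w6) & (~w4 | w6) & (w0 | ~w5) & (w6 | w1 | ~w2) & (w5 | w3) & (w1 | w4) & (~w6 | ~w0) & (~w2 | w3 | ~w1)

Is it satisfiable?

Satisfiable

(~w1) alone gives w1 = 0.
(w4) alone gives w4 = 1.
(w6) alone gives w6 = 1.
(~w0) alone gives w0 = 0.
(~w5) alone gives w5 = 0.
(w3) alone gives w3 = 1.
(w2) alone gives w2 = 1.
All clauses are satisfied.
A satisfying assignment: w0: 0,  w1: 0,  w2: 1,  w3: 1,  w4: 1,  w5: 0,  w6: 1.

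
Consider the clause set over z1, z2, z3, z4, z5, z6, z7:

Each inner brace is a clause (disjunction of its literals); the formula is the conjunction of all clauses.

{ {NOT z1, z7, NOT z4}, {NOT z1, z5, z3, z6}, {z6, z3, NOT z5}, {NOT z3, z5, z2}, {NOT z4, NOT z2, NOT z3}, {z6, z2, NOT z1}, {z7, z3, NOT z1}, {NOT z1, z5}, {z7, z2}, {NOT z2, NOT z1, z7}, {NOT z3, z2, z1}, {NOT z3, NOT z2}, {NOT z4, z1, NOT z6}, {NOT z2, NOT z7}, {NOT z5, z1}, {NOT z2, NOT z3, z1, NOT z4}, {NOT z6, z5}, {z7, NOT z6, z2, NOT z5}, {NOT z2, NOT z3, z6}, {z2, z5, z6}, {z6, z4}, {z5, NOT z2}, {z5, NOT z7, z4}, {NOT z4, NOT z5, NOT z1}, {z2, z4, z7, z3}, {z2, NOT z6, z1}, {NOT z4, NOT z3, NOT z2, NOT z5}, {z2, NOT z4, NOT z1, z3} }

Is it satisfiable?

Yes

Branch on z1: set z1 = true.
The clause (z5) is unit, so z5 = true.
The clause (NOT z4) is unit, so z4 = false.
The clause (z6) is unit, so z6 = true.
Branch on z7: set z7 = true.
The clause (NOT z2) is unit, so z2 = false.
No clause remains; z3 is free.
A satisfying assignment: z1=true,  z2=false,  z3=true,  z4=false,  z5=true,  z6=true,  z7=true.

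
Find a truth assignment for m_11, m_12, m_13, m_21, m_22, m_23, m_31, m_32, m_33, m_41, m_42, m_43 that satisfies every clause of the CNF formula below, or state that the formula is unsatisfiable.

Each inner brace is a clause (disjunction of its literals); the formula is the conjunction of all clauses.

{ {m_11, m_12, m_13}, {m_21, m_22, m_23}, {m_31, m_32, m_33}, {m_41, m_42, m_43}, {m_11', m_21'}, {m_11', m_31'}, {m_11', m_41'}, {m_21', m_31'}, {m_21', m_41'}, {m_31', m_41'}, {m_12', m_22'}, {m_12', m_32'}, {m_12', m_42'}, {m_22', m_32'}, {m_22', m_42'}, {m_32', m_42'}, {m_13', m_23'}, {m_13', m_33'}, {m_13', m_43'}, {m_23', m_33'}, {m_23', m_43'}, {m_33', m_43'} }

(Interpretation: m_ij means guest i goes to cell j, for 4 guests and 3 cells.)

Suppose m_11 = 0.
Suppose m_12 = 1.
Unit clause (m_22') forces m_22 = 0.
Unit clause (m_32') forces m_32 = 0.
Unit clause (m_42') forces m_42 = 0.
Suppose m_21 = 1.
Unit clause (m_31') forces m_31 = 0.
Unit clause (m_33) forces m_33 = 1.
Unit clause (m_41') forces m_41 = 0.
Unit clause (m_43) forces m_43 = 1.
But (m_43') is also a unit clause — contradiction.
Undo m_21 and try m_21 = 0.
Unit clause (m_23) forces m_23 = 1.
Unit clause (m_13') forces m_13 = 0.
Unit clause (m_33') forces m_33 = 0.
Unit clause (m_31) forces m_31 = 1.
Unit clause (m_41') forces m_41 = 0.
Unit clause (m_43) forces m_43 = 1.
But (m_43') is also a unit clause — contradiction.
Neither m_21 = 1 nor m_21 = 0 works.
Undo m_12 and try m_12 = 0.
Unit clause (m_13) forces m_13 = 1.
Unit clause (m_23') forces m_23 = 0.
Unit clause (m_33') forces m_33 = 0.
Unit clause (m_43') forces m_43 = 0.
Suppose m_21 = 1.
Unit clause (m_31') forces m_31 = 0.
Unit clause (m_32) forces m_32 = 1.
Unit clause (m_41') forces m_41 = 0.
Unit clause (m_42) forces m_42 = 1.
But (m_42') is also a unit clause — contradiction.
Undo m_21 and try m_21 = 0.
Unit clause (m_22) forces m_22 = 1.
Unit clause (m_32') forces m_32 = 0.
Unit clause (m_31) forces m_31 = 1.
Unit clause (m_41') forces m_41 = 0.
Unit clause (m_42) forces m_42 = 1.
But (m_42') is also a unit clause — contradiction.
Neither m_21 = 1 nor m_21 = 0 works.
Neither m_12 = 1 nor m_12 = 0 works.
Undo m_11 and try m_11 = 1.
Unit clause (m_21') forces m_21 = 0.
Unit clause (m_31') forces m_31 = 0.
Unit clause (m_41') forces m_41 = 0.
Suppose m_22 = 1.
Unit clause (m_12') forces m_12 = 0.
Unit clause (m_32') forces m_32 = 0.
Unit clause (m_33) forces m_33 = 1.
Unit clause (m_42') forces m_42 = 0.
Unit clause (m_43) forces m_43 = 1.
But (m_43') is also a unit clause — contradiction.
Undo m_22 and try m_22 = 0.
Unit clause (m_23) forces m_23 = 1.
Unit clause (m_13') forces m_13 = 0.
Unit clause (m_33') forces m_33 = 0.
Unit clause (m_32) forces m_32 = 1.
Unit clause (m_12') forces m_12 = 0.
Unit clause (m_42') forces m_42 = 0.
Unit clause (m_43) forces m_43 = 1.
But (m_43') is also a unit clause — contradiction.
Neither m_22 = 1 nor m_22 = 0 works.
Neither m_11 = 1 nor m_11 = 0 works.

UNSATISFIABLE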